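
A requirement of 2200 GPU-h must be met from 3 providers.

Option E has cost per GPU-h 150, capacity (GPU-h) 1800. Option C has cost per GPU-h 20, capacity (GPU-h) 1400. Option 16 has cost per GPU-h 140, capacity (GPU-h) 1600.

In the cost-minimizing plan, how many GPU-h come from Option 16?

Use providers in increasing cost order.
Option C (20): use full 1400 — 800 GPU-h to go.
Take 800 from Option 16 at 140 to finish.
Option E: unused.

800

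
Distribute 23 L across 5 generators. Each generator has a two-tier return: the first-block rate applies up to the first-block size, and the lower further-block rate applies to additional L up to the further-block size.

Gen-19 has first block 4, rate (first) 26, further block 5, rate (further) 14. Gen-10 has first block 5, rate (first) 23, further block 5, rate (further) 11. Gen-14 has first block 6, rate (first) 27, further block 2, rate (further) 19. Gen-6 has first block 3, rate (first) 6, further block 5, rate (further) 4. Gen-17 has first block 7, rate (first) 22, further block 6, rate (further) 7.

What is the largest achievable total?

Order all 10 blocks by rate: Gen-14/T1 27 > Gen-19/T1 26 > Gen-10/T1 23 > Gen-17/T1 22 > Gen-14/T2 19 > Gen-19/T2 14 > Gen-10/T2 11 > Gen-17/T2 7 > Gen-6/T1 6 > Gen-6/T2 4.
Fill Gen-14 T1 block (6 at 27) — 17 left.
Fill Gen-19 T1 block (4 at 26) — 13 left.
Gen-10/T1 (23): +5 — 8 left.
Gen-17/T1 (22): +7 — 1 left.
Gen-14/T2: +1 of 2 at 19; pool empty.
Total = 27×6 + 26×4 + 23×5 + 22×7 + 19×1 = 554.

554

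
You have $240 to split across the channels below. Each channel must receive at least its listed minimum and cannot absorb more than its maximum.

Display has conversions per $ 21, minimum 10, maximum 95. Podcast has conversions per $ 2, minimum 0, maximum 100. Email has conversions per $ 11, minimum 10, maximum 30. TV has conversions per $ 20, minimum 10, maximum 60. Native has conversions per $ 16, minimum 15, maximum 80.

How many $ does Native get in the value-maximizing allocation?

75

Meeting every minimum uses 10+0+10+10+15 = 45 $, leaving 195.
Order the channels by conversions per $: Display 21 > TV 20 > Native 16 > Email 11 > Podcast 2.
Display takes 85 more to reach its cap of 95 ; 110 left.
TV takes 50 more to reach its cap of 60 ; 60 left.
Native has room for 65 more but only 60 remain, so it gets 75.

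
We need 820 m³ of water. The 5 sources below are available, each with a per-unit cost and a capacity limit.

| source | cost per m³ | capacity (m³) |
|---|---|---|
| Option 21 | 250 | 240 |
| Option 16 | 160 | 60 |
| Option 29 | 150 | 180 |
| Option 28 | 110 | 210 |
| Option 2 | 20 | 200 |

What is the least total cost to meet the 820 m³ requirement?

106200

Fill from the cheapest source first.
Option 2 (20): use full 200 — 620 m³ to go.
Option 28 (110): use full 210 — 410 m³ to go.
Option 29 (150): use full 180 — 230 m³ to go.
Take 60 from Option 16 at 160 — need 170 more.
Option 21 at 250: take 170 of its 240 — requirement met.
Cost = 200×20 + 210×110 + 180×150 + 60×160 + 170×250 = 106200.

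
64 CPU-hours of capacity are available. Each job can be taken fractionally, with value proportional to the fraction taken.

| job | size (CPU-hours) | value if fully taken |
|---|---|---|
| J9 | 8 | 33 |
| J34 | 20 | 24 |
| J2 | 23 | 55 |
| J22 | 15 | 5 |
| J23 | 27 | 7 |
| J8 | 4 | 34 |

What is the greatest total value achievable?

149

Sort by value density: J8 34/4≈8.5, J9 33/8≈4.12, J2 55/23≈2.39, J34 24/20≈1.2, J22 5/15≈0.333, J23 7/27≈0.259.
J8: take in full, 4 CPU-hours for value 34 — 60 left.
All 8 CPU-hours of J9 fit (value 33) — 52 remain.
Take all of J2 (23 CPU-hours, value 55) — 29 CPU-hours left.
All 20 CPU-hours of J34 fit (value 24) — 9 remain.
9 CPU-hours left: a 9/15 share of J22 gives 5×9/15 = 3.
Total value = 149.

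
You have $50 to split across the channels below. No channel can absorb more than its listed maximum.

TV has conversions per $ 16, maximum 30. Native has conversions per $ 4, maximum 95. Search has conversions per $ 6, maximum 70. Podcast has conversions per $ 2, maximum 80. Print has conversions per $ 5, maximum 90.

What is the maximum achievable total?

Rank by conversions per $: TV 16 > Search 6 > Print 5 > Native 4 > Podcast 2.
TV: +30 to 30 (cap) — 20 left.
Only 20 left; Search takes them to reach 20.
Total = 16×30 + 6×20 = 600.

600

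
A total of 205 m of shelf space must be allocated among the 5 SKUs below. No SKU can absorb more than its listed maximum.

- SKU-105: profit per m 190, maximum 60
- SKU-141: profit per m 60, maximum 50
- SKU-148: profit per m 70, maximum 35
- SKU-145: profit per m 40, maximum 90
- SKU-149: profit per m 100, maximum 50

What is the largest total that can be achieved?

Rank by profit per m: SKU-105 190 > SKU-149 100 > SKU-148 70 > SKU-141 60 > SKU-145 40.
SKU-105: +60 to 60 (cap) ; 145 left.
SKU-149 takes 50 to reach its cap of 50 ; 95 left.
Give SKU-148 35 to hit its cap of 35 ; 60 left.
SKU-141 takes 50 to reach its cap of 50 ; 10 left.
SKU-145 has room for 90 but only 10 remain, so it gets 10.
Total = 190×60 + 60×50 + 70×35 + 40×10 + 100×50 = 22250.

22250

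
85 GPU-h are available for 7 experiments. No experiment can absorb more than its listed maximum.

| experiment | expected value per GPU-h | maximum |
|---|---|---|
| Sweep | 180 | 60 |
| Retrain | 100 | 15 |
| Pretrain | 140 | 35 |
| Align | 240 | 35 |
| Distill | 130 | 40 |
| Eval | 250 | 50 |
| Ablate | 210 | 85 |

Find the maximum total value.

Order the experiments by expected value per GPU-h: Eval 250 > Align 240 > Ablate 210 > Sweep 180 > Pretrain 140 > Distill 130 > Retrain 100.
Eval: +50 to 50 (cap) — 35 left.
Align takes 35 to reach its cap of 35 — 0 left.
Total = 240×35 + 250×50 = 20900.

20900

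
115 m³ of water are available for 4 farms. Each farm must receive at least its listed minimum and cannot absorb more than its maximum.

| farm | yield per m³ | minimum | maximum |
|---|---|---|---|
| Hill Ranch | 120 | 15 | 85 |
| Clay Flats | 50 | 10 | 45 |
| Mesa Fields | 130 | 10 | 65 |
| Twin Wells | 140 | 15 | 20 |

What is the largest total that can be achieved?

14150

Meeting every minimum uses 15+10+10+15 = 50 m³, leaving 65.
Order the farms by yield per m³: Twin Wells 140 > Mesa Fields 130 > Hill Ranch 120 > Clay Flats 50.
Twin Wells takes 5 more to reach its cap of 20 — 60 left.
Give Mesa Fields 55 more to hit its cap of 65 — 5 left.
Only 5 left; Hill Ranch takes them to reach 20.
Total = 120×20 + 50×10 + 130×65 + 140×20 = 14150.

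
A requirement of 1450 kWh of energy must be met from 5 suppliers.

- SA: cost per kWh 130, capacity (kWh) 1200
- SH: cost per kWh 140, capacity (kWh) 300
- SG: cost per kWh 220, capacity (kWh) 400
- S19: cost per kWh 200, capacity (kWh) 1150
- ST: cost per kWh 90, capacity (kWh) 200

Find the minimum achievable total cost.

Cheapest first:
ST (90): use full 200 — 1250 kWh to go.
SA (130): use full 1200 — 50 kWh to go.
SH (140): take the remaining 50 — done.
S19, SG: unused.
Cost = 200×90 + 1200×130 + 50×140 = 181000.

181000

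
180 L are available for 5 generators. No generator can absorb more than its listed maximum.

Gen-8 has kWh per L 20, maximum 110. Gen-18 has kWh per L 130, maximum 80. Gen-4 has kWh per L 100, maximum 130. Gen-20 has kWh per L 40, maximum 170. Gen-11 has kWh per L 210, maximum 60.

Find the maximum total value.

27000

Order the generators by kWh per L: Gen-11 210 > Gen-18 130 > Gen-4 100 > Gen-20 40 > Gen-8 20.
Gen-11: +60 to 60 (cap) ; 120 left.
Give Gen-18 80 to hit its cap of 80 ; 40 left.
Gen-4 has room for 130 but only 40 remain, so it gets 40.
Total = 130×80 + 100×40 + 210×60 = 27000.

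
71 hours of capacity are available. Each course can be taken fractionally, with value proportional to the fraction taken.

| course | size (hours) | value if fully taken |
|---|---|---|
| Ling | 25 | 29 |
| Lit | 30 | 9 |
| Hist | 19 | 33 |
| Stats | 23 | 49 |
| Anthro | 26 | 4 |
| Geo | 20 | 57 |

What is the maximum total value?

149.44

Sort by value density: Geo 57/20≈2.85, Stats 49/23≈2.13, Hist 33/19≈1.74, Ling 29/25≈1.16, Lit 9/30≈0.3, Anthro 4/26≈0.154.
Take all of Geo (20 hours, value 57) ; 51 hours left.
Take all of Stats (23 hours, value 49) ; 28 hours left.
All 19 hours of Hist fit (value 33) ; 9 remain.
Fill the last 9 hours with part of Ling: 9/25 of it earns 10.44.
Total value = 149.44.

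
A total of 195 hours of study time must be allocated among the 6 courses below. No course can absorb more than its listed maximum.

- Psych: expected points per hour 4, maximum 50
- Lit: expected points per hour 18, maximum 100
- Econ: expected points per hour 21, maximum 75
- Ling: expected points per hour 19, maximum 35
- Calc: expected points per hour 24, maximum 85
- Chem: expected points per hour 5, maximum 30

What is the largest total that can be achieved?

Highest expected points per hour first: Calc 24 > Econ 21 > Ling 19 > Lit 18 > Chem 5 > Psych 4.
Give Calc 85 to hit its cap of 85 ; 110 left.
Econ: +75 to 75 (cap) ; 35 left.
Ling: +35 to 35 (cap) ; 0 left.
Total = 21×75 + 19×35 + 24×85 = 4280.

4280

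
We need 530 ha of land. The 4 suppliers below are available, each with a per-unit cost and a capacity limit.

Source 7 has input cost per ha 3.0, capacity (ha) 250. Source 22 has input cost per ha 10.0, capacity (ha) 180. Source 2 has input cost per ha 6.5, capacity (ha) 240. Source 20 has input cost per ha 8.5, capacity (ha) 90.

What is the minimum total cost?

Use suppliers in increasing cost order.
Take 250 from Source 7 at 3.0 → need 280 more.
Take 240 from Source 2 at 6.5 → need 40 more.
Take 40 from Source 20 at 8.5 to finish.
Source 22: unused.
Cost = 250×3.0 + 240×6.5 + 40×8.5 = 2650.

2650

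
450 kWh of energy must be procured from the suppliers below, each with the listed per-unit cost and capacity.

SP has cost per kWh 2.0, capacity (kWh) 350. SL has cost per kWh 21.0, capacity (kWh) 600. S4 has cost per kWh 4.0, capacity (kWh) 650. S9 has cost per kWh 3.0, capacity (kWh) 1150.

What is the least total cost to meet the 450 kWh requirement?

1000

Fill from the cheapest supplier first.
SP at 2.0: take all 350 kWh — 100 still needed.
S9 (3.0): take the remaining 100 — done.
S4, SL: unused.
Cost = 350×2.0 + 100×3.0 = 1000.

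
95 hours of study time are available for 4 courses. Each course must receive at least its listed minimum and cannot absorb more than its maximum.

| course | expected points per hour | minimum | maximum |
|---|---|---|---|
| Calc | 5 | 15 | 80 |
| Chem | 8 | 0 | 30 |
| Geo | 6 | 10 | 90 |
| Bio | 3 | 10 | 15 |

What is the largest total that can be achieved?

585

Meeting every minimum uses 15+0+10+10 = 35 hours, leaving 60.
Highest expected points per hour first: Chem 8 > Geo 6 > Calc 5 > Bio 3.
Chem: +30 to 30 (cap) — 30 left.
Geo: +30 (room for 80) → 40. Pool exhausted.
Total = 5×15 + 8×30 + 6×40 + 3×10 = 585.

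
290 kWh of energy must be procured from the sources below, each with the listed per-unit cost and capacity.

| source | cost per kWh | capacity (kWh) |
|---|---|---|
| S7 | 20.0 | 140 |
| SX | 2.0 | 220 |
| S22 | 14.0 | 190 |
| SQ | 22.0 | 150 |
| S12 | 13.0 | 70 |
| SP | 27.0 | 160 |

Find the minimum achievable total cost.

Cheapest first:
Take 220 from SX at 2.0 → need 70 more.
S12 (13.0): use full 70 → 0 kWh to go.
S22, S7, SQ, SP: unused.
Cost = 220×2.0 + 70×13.0 = 1350.

1350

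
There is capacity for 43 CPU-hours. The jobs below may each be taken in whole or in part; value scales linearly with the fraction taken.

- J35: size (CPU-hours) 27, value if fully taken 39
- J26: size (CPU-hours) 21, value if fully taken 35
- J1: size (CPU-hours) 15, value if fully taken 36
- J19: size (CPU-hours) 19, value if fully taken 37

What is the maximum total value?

Rank by value-to-size ratio: J1 36/15≈2.4, J19 37/19≈1.95, J26 35/21≈1.67, J35 39/27≈1.44.
All 15 CPU-hours of J1 fit (value 36) → 28 remain.
Take all of J19 (19 CPU-hours, value 37) → 9 CPU-hours left.
Only 9 CPU-hours remain; take 9/21 of J26 for value 35×9/21 = 15.
Total value = 88.

88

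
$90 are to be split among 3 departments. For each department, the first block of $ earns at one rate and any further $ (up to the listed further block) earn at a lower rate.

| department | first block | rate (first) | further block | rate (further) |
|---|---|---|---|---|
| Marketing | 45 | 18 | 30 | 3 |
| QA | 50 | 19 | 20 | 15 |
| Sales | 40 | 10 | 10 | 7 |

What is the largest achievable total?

1670

Order all 6 blocks by rate: QA/first 19 > Marketing/first 18 > QA/second 15 > Sales/first 10 > Sales/second 7 > Marketing/second 3.
QA first at 19: fill all 50 ; 40 left.
Marketing first at 18: only 40 left, fill 40.
Total = 19×50 + 18×40 = 1670.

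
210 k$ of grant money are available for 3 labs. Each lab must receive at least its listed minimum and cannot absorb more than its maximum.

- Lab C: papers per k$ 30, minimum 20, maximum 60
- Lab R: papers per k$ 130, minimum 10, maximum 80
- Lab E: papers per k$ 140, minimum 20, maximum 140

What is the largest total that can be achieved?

26700

Meeting every minimum uses 20+10+20 = 50 k$, leaving 160.
Rank by papers per k$: Lab E 140 > Lab R 130 > Lab C 30.
Give Lab E 120 more to hit its cap of 140 → 40 left.
Lab R has room for 70 more but only 40 remain, so it gets 50.
Total = 30×20 + 130×50 + 140×140 = 26700.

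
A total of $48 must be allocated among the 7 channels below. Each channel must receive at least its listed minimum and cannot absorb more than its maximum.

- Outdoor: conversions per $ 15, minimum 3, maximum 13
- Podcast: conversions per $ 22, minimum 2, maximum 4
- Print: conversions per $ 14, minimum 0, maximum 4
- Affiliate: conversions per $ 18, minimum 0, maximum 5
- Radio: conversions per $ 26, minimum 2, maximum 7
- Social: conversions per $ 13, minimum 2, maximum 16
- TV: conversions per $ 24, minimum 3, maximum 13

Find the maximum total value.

Meeting every minimum uses 3+2+0+0+2+2+3 = 12 $, leaving 36.
Order the channels by conversions per $: Radio 26 > TV 24 > Podcast 22 > Affiliate 18 > Outdoor 15 > Print 14 > Social 13.
Radio: +5 to 7 (cap) → 31 left.
TV takes 10 more to reach its cap of 13 → 21 left.
Podcast: +2 to 4 (cap) → 19 left.
Affiliate: +5 to 5 (cap) → 14 left.
Outdoor takes 10 more to reach its cap of 13 → 4 left.
Print: +4 to 4 (cap) → 0 left.
Total = 15×13 + 22×4 + 14×4 + 18×5 + 26×7 + 13×2 + 24×13 = 949.

949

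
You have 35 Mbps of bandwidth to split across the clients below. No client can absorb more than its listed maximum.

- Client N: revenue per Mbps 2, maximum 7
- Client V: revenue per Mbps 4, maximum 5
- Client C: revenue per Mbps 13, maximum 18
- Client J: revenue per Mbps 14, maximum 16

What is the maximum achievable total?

Order the clients by revenue per Mbps: Client J 14 > Client C 13 > Client V 4 > Client N 2.
Give Client J 16 to hit its cap of 16 ; 19 left.
Client C takes 18 to reach its cap of 18 ; 1 left.
Client V has room for 5 but only 1 remain, so it gets 1.
Total = 4×1 + 13×18 + 14×16 = 462.

462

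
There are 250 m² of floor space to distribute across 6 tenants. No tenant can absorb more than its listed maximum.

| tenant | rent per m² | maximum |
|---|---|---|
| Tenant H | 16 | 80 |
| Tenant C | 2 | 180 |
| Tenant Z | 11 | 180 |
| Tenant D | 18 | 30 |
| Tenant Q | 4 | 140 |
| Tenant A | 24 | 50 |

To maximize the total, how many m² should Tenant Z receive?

90

Rank by rent per m²: Tenant A 24 > Tenant D 18 > Tenant H 16 > Tenant Z 11 > Tenant Q 4 > Tenant C 2.
Give Tenant A 50 to hit its cap of 50 → 200 left.
Give Tenant D 30 to hit its cap of 30 → 170 left.
Give Tenant H 80 to hit its cap of 80 → 90 left.
Only 90 left; Tenant Z takes them to reach 90.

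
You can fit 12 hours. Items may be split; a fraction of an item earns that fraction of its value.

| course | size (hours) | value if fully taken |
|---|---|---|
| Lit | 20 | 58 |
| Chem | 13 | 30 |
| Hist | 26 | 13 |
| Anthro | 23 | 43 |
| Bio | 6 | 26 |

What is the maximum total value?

43.4

Best value per unit of size first: Bio 26/6≈4.33, Lit 58/20≈2.9, Chem 30/13≈2.31, Anthro 43/23≈1.87, Hist 13/26≈0.5.
Take all of Bio (6 hours, value 26) ; 6 hours left.
Only 6 hours remain; take 6/20 of Lit for value 58×6/20 = 17.4.
Total value = 43.4.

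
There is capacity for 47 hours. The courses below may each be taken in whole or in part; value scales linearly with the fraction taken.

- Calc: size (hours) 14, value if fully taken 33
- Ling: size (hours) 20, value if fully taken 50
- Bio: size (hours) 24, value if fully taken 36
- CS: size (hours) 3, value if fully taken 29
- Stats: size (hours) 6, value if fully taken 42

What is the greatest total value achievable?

160

Rank by value-to-size ratio: CS 29/3≈9.67, Stats 42/6≈7, Ling 50/20≈2.5, Calc 33/14≈2.36, Bio 36/24≈1.5.
Take all of CS (3 hours, value 29) — 44 hours left.
Stats: take in full, 6 hours for value 42 — 38 left.
Take all of Ling (20 hours, value 50) — 18 hours left.
Calc: take in full, 14 hours for value 33 — 4 left.
Only 4 hours remain; take 4/24 of Bio for value 36×4/24 = 6.
Total value = 160.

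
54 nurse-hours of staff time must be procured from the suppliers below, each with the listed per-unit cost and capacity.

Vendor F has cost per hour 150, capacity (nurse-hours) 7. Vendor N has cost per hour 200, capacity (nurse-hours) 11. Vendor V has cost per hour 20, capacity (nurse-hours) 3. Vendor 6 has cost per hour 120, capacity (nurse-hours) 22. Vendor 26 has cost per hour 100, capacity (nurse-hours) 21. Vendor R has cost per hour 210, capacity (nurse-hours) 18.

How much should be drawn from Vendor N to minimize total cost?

Fill from the cheapest supplier first.
Vendor V (20): use full 3 → 51 nurse-hours to go.
Take 21 from Vendor 26 at 100 → need 30 more.
Vendor 6 at 120: take all 22 nurse-hours → 8 still needed.
Vendor F (150): use full 7 → 1 nurse-hours to go.
Vendor N at 200: take 1 of its 11 → requirement met.
Vendor R: unused.

1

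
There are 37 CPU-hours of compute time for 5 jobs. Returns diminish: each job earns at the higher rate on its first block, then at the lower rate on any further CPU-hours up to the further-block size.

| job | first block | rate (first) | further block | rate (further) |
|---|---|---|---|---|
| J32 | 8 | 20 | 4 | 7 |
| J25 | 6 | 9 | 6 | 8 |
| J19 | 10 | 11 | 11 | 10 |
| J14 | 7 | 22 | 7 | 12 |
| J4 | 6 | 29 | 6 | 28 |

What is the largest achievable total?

773

Treat each block as its own option and order by rate: J4/tier1 29 > J4/tier2 28 > J14/tier1 22 > J32/tier1 20 > J14/tier2 12 > J19/tier1 11 > J19/tier2 10 > J25/tier1 9 > J25/tier2 8 > J32/tier2 7.
J4 tier1 at 29: fill all 6 ; 31 left.
J4/tier2 (28): +6 ; 25 left.
J14/tier1 (22): +7 ; 18 left.
J32/tier1 (20): +8 ; 10 left.
J14 tier2 at 12: fill all 7 ; 3 left.
J19/tier1: +3 of 10 at 11; pool empty.
Total = 29×6 + 28×6 + 22×7 + 20×8 + 12×7 + 11×3 = 773.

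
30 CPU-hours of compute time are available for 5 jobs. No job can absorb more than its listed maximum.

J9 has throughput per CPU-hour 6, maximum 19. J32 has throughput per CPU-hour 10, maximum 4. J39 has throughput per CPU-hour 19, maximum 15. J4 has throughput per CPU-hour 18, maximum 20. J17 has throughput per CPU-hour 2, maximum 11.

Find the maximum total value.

Highest throughput per CPU-hour first: J39 19 > J4 18 > J32 10 > J9 6 > J17 2.
J39: +15 to 15 (cap) — 15 left.
Only 15 left; J4 takes them to reach 15.
Total = 19×15 + 18×15 = 555.

555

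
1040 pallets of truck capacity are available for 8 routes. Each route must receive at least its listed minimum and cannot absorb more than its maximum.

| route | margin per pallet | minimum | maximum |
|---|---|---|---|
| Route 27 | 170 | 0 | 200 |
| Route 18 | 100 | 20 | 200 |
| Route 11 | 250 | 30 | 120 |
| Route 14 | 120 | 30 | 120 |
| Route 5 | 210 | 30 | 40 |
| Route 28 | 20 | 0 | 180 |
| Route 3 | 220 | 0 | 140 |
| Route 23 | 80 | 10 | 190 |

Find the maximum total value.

Meeting every minimum uses 0+20+30+30+30+0+0+10 = 120 pallets, leaving 920.
Order the routes by margin per pallet: Route 11 250 > Route 3 220 > Route 5 210 > Route 27 170 > Route 14 120 > Route 18 100 > Route 23 80 > Route 28 20.
Route 11: +90 to 120 (cap) → 830 left.
Give Route 3 140 more to hit its cap of 140 → 690 left.
Route 5 takes 10 more to reach its cap of 40 → 680 left.
Give Route 27 200 more to hit its cap of 200 → 480 left.
Route 14: +90 to 120 (cap) → 390 left.
Give Route 18 180 more to hit its cap of 200 → 210 left.
Route 23 takes 180 more to reach its cap of 190 → 30 left.
Route 28 has room for 180 more but only 30 remain, so it gets 30.
Total = 170×200 + 100×200 + 250×120 + 120×120 + 210×40 + 20×30 + 220×140 + 80×190 = 153400.

153400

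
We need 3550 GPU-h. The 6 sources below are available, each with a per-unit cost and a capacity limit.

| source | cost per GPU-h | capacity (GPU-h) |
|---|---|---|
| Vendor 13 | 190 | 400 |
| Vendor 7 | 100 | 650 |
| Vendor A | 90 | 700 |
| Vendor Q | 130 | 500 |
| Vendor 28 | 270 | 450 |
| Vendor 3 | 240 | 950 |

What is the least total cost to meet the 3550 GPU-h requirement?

591500

Cheapest first:
Vendor A (90): use full 700 — 2850 GPU-h to go.
Take 650 from Vendor 7 at 100 — need 2200 more.
Vendor Q (130): use full 500 — 1700 GPU-h to go.
Take 400 from Vendor 13 at 190 — need 1300 more.
Vendor 3 at 240: take all 950 GPU-h — 350 still needed.
Vendor 28 (270): take the remaining 350 — done.
Cost = 700×90 + 650×100 + 500×130 + 400×190 + 950×240 + 350×270 = 591500.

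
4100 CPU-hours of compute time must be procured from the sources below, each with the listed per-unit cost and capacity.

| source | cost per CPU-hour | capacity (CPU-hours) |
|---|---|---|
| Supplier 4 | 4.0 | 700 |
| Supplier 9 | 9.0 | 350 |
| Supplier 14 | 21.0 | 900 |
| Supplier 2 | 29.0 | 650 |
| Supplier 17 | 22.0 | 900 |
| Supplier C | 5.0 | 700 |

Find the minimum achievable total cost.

Fill from the cheapest source first.
Supplier 4 (4.0): use full 700 ; 3400 CPU-hours to go.
Supplier C (5.0): use full 700 ; 2700 CPU-hours to go.
Supplier 9 (9.0): use full 350 ; 2350 CPU-hours to go.
Supplier 14 at 21.0: take all 900 CPU-hours ; 1450 still needed.
Supplier 17 (22.0): use full 900 ; 550 CPU-hours to go.
Supplier 2 (29.0): take the remaining 550 ; done.
Cost = 700×4.0 + 700×5.0 + 350×9.0 + 900×21.0 + 900×22.0 + 550×29.0 = 64100.

64100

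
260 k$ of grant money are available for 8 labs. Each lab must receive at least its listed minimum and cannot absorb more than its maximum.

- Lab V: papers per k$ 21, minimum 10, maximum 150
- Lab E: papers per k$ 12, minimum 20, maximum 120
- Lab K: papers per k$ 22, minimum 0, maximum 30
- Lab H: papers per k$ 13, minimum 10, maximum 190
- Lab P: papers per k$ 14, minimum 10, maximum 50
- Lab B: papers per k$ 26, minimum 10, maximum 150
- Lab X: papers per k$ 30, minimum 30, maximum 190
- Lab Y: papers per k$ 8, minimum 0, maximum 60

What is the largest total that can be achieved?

6940

Meeting every minimum uses 10+20+0+10+10+10+30+0 = 90 k$, leaving 170.
Highest papers per k$ first: Lab X 30 > Lab B 26 > Lab K 22 > Lab V 21 > Lab P 14 > Lab H 13 > Lab E 12 > Lab Y 8.
Lab X: +160 to 190 (cap) ; 10 left.
Only 10 left; Lab B takes them to reach 20.
Total = 21×10 + 12×20 + 13×10 + 14×10 + 26×20 + 30×190 = 6940.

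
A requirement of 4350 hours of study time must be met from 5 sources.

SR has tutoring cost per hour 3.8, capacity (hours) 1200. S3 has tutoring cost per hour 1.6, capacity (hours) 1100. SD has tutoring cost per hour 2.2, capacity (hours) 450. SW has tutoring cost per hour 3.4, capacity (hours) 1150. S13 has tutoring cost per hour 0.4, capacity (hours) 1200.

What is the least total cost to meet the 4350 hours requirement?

Cheapest first:
Take 1200 from S13 at 0.4 → need 3150 more.
S3 at 1.6: take all 1100 hours → 2050 still needed.
Take 450 from SD at 2.2 → need 1600 more.
SW (3.4): use full 1150 → 450 hours to go.
SR at 3.8: take 450 of its 1200 → requirement met.
Cost = 1200×0.4 + 1100×1.6 + 450×2.2 + 1150×3.4 + 450×3.8 = 8850.

8850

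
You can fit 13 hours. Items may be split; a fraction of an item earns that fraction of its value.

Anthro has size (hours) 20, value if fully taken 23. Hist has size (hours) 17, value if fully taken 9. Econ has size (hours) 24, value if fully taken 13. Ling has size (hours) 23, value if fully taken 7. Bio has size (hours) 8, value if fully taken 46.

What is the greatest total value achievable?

Best value per unit of size first: Bio 46/8≈5.75, Anthro 23/20≈1.15, Econ 13/24≈0.542, Hist 9/17≈0.529, Ling 7/23≈0.304.
Take all of Bio (8 hours, value 46) — 5 hours left.
Fill the last 5 hours with part of Anthro: 5/20 of it earns 5.75.
Total value = 51.75.

51.75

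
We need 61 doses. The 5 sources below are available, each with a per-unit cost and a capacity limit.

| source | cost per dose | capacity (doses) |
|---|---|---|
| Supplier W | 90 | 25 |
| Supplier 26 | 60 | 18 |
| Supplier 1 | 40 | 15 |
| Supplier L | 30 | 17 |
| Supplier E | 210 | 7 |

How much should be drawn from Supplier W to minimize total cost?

Use sources in increasing cost order.
Supplier L (30): use full 17 ; 44 doses to go.
Take 15 from Supplier 1 at 40 ; need 29 more.
Supplier 26 (60): use full 18 ; 11 doses to go.
Supplier W (90): take the remaining 11 ; done.
Supplier E: unused.

11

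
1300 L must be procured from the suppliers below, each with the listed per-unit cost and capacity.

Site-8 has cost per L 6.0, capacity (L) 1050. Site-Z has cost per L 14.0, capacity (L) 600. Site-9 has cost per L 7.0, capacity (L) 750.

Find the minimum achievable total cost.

Cheapest first:
Site-8 (6.0): use full 1050 — 250 L to go.
Site-9 at 7.0: take 250 of its 750 — requirement met.
Site-Z: unused.
Cost = 1050×6.0 + 250×7.0 = 8050.

8050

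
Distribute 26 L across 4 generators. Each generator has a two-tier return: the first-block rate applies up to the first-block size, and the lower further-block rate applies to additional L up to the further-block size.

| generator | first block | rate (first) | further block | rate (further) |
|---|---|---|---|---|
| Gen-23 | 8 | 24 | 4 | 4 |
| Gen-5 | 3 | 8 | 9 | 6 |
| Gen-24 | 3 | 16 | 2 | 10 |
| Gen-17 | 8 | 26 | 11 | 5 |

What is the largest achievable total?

Treat each block as its own option and order by rate: Gen-17/first 26 > Gen-23/first 24 > Gen-24/first 16 > Gen-24/second 10 > Gen-5/first 8 > Gen-5/second 6 > Gen-17/second 5 > Gen-23/second 4.
Gen-17/first (26): +8 ; 18 left.
Gen-23/first (24): +8 ; 10 left.
Fill Gen-24 first block (3 at 16) ; 7 left.
Gen-24/second (10): +2 ; 5 left.
Gen-5 first at 8: fill all 3 ; 2 left.
Gen-5 second at 6: only 2 left, fill 2.
Total = 26×8 + 24×8 + 16×3 + 10×2 + 8×3 + 6×2 = 504.

504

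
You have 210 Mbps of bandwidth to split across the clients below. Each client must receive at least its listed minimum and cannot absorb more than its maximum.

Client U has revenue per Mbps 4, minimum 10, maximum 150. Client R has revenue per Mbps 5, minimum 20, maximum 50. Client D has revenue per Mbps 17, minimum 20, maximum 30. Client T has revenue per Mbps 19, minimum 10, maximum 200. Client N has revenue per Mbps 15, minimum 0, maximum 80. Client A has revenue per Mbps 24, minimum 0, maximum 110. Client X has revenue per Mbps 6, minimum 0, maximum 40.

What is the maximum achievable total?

4070

Meeting every minimum uses 10+20+20+10+0+0+0 = 60 Mbps, leaving 150.
Rank by revenue per Mbps: Client A 24 > Client T 19 > Client D 17 > Client N 15 > Client X 6 > Client R 5 > Client U 4.
Give Client A 110 more to hit its cap of 110 — 40 left.
Only 40 left; Client T takes them to reach 50.
Total = 4×10 + 5×20 + 17×20 + 19×50 + 24×110 = 4070.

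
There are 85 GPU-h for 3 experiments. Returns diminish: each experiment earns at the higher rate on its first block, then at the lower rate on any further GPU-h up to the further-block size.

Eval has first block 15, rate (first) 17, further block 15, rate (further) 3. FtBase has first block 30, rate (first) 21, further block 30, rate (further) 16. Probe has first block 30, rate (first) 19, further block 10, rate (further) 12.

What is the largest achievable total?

1615

Rank every tier by rate: FtBase/first 21 > Probe/first 19 > Eval/first 17 > FtBase/second 16 > Probe/second 12 > Eval/second 3.
Fill FtBase first block (30 at 21) — 55 left.
Fill Probe first block (30 at 19) — 25 left.
Eval/first (17): +15 — 10 left.
FtBase second at 16: only 10 left, fill 10.
Total = 21×30 + 19×30 + 17×15 + 16×10 = 1615.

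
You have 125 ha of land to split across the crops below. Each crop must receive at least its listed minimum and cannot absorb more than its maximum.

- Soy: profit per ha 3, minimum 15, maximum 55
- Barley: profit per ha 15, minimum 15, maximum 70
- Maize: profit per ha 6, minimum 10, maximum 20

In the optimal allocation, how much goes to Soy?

35

Meeting every minimum uses 15+15+10 = 40 ha, leaving 85.
Order the crops by profit per ha: Barley 15 > Maize 6 > Soy 3.
Barley: +55 to 70 (cap) → 30 left.
Give Maize 10 more to hit its cap of 20 → 20 left.
Soy: +20 (room for 40) → 35. Pool exhausted.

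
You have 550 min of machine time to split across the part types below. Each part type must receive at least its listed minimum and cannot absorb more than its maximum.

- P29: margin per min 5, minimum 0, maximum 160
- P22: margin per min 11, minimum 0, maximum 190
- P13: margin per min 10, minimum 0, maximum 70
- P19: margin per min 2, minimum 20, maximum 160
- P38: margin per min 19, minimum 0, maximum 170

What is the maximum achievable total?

6560

Meeting every minimum uses 0+0+0+20+0 = 20 min, leaving 530.
Highest margin per min first: P38 19 > P22 11 > P13 10 > P29 5 > P19 2.
P38 takes 170 more to reach its cap of 170 → 360 left.
P22 takes 190 more to reach its cap of 190 → 170 left.
P13 takes 70 more to reach its cap of 70 → 100 left.
Only 100 left; P29 takes them to reach 100.
Total = 5×100 + 11×190 + 10×70 + 2×20 + 19×170 = 6560.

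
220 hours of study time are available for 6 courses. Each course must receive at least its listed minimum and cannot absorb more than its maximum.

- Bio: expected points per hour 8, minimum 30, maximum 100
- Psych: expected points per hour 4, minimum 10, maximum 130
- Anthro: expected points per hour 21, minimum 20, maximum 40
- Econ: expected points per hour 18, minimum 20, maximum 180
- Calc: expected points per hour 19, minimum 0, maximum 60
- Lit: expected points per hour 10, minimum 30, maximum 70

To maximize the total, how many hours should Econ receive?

Meeting every minimum uses 30+10+20+20+0+30 = 110 hours, leaving 110.
Highest expected points per hour first: Anthro 21 > Calc 19 > Econ 18 > Lit 10 > Bio 8 > Psych 4.
Anthro: +20 to 40 (cap) — 90 left.
Give Calc 60 more to hit its cap of 60 — 30 left.
Econ has room for 160 more but only 30 remain, so it gets 50.

50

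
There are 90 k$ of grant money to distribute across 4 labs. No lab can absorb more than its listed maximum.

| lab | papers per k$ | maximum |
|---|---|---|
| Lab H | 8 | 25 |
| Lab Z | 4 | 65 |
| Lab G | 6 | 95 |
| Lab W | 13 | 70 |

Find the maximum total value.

1070

Order the labs by papers per k$: Lab W 13 > Lab H 8 > Lab G 6 > Lab Z 4.
Lab W: +70 to 70 (cap) → 20 left.
Lab H: +20 (room for 25) → 20. Pool exhausted.
Total = 8×20 + 13×70 = 1070.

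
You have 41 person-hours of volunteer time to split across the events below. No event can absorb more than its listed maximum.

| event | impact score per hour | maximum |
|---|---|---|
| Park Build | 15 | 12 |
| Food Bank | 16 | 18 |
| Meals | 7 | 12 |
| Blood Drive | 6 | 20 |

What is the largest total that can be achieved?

Order the events by impact score per hour: Food Bank 16 > Park Build 15 > Meals 7 > Blood Drive 6.
Food Bank: +18 to 18 (cap) ; 23 left.
Give Park Build 12 to hit its cap of 12 ; 11 left.
Only 11 left; Meals takes them to reach 11.
Total = 15×12 + 16×18 + 7×11 = 545.

545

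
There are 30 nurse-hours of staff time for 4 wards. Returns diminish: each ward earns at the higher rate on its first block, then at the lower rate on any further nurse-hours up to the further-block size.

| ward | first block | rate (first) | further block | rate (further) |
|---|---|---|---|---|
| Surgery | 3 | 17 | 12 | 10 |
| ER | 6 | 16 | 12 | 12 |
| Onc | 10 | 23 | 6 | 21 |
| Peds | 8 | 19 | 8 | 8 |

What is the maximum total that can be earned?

Rank every tier by rate: Onc/T1 23 > Onc/T2 21 > Peds/T1 19 > Surgery/T1 17 > ER/T1 16 > ER/T2 12 > Surgery/T2 10 > Peds/T2 8.
Onc/T1 (23): +10 → 20 left.
Onc/T2 (21): +6 → 14 left.
Fill Peds T1 block (8 at 19) → 6 left.
Fill Surgery T1 block (3 at 17) → 3 left.
ER/T1: +3 of 6 at 16; pool empty.
Total = 23×10 + 21×6 + 19×8 + 17×3 + 16×3 = 607.

607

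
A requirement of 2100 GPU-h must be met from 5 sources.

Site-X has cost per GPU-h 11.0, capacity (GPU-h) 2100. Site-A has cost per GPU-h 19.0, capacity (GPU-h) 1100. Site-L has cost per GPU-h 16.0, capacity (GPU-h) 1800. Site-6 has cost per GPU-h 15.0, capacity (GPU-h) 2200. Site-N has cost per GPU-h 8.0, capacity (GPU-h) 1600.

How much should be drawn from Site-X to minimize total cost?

500

Fill from the cheapest source first.
Take 1600 from Site-N at 8.0 ; need 500 more.
Site-X (11.0): take the remaining 500 ; done.
Site-6, Site-L, Site-A: unused.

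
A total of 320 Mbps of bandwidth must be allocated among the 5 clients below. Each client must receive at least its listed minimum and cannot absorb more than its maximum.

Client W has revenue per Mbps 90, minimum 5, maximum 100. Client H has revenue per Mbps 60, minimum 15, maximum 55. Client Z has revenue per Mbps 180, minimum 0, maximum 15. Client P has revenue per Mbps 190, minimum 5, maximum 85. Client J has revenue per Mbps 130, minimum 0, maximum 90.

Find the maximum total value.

Meeting every minimum uses 5+15+0+5+0 = 25 Mbps, leaving 295.
Order the clients by revenue per Mbps: Client P 190 > Client Z 180 > Client J 130 > Client W 90 > Client H 60.
Give Client P 80 more to hit its cap of 85 — 215 left.
Client Z: +15 to 15 (cap) — 200 left.
Client J takes 90 more to reach its cap of 90 — 110 left.
Client W takes 95 more to reach its cap of 100 — 15 left.
Client H has room for 40 more but only 15 remain, so it gets 30.
Total = 90×100 + 60×30 + 180×15 + 190×85 + 130×90 = 41350.

41350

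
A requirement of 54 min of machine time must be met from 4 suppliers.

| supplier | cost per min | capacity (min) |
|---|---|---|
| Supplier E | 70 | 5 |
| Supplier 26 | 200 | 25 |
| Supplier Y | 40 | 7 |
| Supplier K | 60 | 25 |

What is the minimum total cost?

5530

Use suppliers in increasing cost order.
Supplier Y at 40: take all 7 min ; 47 still needed.
Supplier K (60): use full 25 ; 22 min to go.
Supplier E (70): use full 5 ; 17 min to go.
Take 17 from Supplier 26 at 200 to finish.
Cost = 7×40 + 25×60 + 5×70 + 17×200 = 5530.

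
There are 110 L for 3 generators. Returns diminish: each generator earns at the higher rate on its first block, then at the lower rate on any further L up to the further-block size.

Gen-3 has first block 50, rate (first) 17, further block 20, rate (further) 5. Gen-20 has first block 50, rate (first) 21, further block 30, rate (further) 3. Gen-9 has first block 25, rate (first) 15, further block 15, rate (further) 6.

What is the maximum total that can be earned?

Rank every tier by rate: Gen-20/first 21 > Gen-3/first 17 > Gen-9/first 15 > Gen-9/second 6 > Gen-3/second 5 > Gen-20/second 3.
Gen-20 first at 21: fill all 50 — 60 left.
Gen-3/first (17): +50 — 10 left.
Gen-9/first: +10 of 25 at 15; pool empty.
Total = 21×50 + 17×50 + 15×10 = 2050.

2050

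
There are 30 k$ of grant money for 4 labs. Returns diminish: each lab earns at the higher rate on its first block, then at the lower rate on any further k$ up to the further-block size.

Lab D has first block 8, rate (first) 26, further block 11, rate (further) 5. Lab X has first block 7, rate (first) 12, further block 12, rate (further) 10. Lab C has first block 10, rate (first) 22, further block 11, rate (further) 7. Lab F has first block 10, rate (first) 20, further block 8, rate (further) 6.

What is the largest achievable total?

Rank every tier by rate: Lab D/T1 26 > Lab C/T1 22 > Lab F/T1 20 > Lab X/T1 12 > Lab X/T2 10 > Lab C/T2 7 > Lab F/T2 6 > Lab D/T2 5.
Fill Lab D T1 block (8 at 26) — 22 left.
Fill Lab C T1 block (10 at 22) — 12 left.
Lab F T1 at 20: fill all 10 — 2 left.
Lab X/T1: +2 of 7 at 12; pool empty.
Total = 26×8 + 22×10 + 20×10 + 12×2 = 652.

652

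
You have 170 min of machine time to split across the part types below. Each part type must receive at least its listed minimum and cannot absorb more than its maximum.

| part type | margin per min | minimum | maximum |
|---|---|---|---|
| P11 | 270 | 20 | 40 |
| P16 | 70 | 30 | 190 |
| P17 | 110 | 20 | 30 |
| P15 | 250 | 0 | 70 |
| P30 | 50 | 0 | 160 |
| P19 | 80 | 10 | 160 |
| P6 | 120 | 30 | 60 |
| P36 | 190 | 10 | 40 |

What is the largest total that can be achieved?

Meeting every minimum uses 20+30+20+0+0+10+30+10 = 120 min, leaving 50.
Rank by margin per min: P11 270 > P15 250 > P36 190 > P6 120 > P17 110 > P19 80 > P16 70 > P30 50.
P11: +20 to 40 (cap) ; 30 left.
P15 has room for 70 more but only 30 remain, so it gets 30.
Total = 270×40 + 70×30 + 110×20 + 250×30 + 80×10 + 120×30 + 190×10 = 28900.

28900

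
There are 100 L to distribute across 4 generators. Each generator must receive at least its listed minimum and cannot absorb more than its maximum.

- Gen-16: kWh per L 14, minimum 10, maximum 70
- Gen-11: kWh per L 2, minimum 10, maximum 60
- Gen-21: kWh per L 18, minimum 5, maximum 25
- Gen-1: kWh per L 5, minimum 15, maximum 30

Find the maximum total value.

Meeting every minimum uses 10+10+5+15 = 40 L, leaving 60.
Rank by kWh per L: Gen-21 18 > Gen-16 14 > Gen-1 5 > Gen-11 2.
Gen-21 takes 20 more to reach its cap of 25 ; 40 left.
Gen-16: +40 (room for 60) → 50. Pool exhausted.
Total = 14×50 + 2×10 + 18×25 + 5×15 = 1245.

1245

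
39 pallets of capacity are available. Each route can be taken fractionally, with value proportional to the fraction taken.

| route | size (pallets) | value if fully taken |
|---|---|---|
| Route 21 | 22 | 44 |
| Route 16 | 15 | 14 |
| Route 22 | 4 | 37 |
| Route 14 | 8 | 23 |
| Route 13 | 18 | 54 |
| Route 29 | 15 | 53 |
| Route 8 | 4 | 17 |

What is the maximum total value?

155

Best value per unit of size first: Route 22 37/4≈9.25, Route 8 17/4≈4.25, Route 29 53/15≈3.53, Route 13 54/18≈3, Route 14 23/8≈2.88, Route 21 44/22≈2, Route 16 14/15≈0.933.
All 4 pallets of Route 22 fit (value 37) → 35 remain.
Take all of Route 8 (4 pallets, value 17) → 31 pallets left.
Take all of Route 29 (15 pallets, value 53) → 16 pallets left.
Fill the last 16 pallets with part of Route 13: 16/18 of it earns 48.
Total value = 155.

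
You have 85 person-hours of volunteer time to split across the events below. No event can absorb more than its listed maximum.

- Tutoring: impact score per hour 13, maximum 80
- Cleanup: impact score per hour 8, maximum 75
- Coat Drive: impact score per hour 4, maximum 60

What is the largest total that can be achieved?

Rank by impact score per hour: Tutoring 13 > Cleanup 8 > Coat Drive 4.
Tutoring: +80 to 80 (cap) → 5 left.
Cleanup has room for 75 but only 5 remain, so it gets 5.
Total = 13×80 + 8×5 = 1080.

1080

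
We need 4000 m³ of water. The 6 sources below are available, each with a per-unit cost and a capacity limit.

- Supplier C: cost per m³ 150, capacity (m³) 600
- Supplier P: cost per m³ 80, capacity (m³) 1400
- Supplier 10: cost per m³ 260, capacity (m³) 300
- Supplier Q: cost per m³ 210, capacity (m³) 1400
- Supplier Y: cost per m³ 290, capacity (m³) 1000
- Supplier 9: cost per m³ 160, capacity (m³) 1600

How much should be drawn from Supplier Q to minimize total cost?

400

Use sources in increasing cost order.
Supplier P at 80: take all 1400 m³ → 2600 still needed.
Supplier C (150): use full 600 → 2000 m³ to go.
Take 1600 from Supplier 9 at 160 → need 400 more.
Supplier Q at 210: take 400 of its 1400 → requirement met.
Supplier 10, Supplier Y: unused.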